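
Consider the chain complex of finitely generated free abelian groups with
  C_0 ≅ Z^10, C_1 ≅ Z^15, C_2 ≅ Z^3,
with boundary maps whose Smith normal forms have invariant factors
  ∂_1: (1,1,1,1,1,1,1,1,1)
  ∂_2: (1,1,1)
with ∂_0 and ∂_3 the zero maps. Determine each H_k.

H_0: b_0 = 10 − 0 − 9 = 1; torsion from ∂_1 factors > 1: none. So H_0 ≅ Z.
H_1: b_1 = 15 − 9 − 3 = 3; torsion from ∂_2 factors > 1: none. So H_1 ≅ Z^3.
H_2: b_2 = 3 − 3 − 0 = 0; torsion from ∂_3 factors > 1: none. So H_2 ≅ 0.

H_0 ≅ Z,  H_1 ≅ Z^3,  H_2 = 0.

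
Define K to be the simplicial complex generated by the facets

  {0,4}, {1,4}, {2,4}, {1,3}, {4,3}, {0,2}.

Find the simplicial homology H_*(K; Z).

H_0 = Z,  H_1 = Z^2.

Fix the vertex order 0 < 1 < 2 < 3 < 4 and write every simplex with vertices in increasing order. Then dim K = 1 and the simplices of K are:

  0-simplices (5): [0], [1], [2], [3], [4]
  1-simplices (6): [0,2], [0,4], [1,3], [1,4], [2,4], [3,4]

giving chain groups C_0 ≅ Z^5, C_1 ≅ Z^6.

Boundary ∂_1: C_1 → C_0 sends each edge [p,q] (with p < q) to q − p.
This gives a 5×6 integer matrix of rank 4; reducing to Smith normal form yields diagonal entries (1,1,1,1).

Now H_k = ker ∂_k / im ∂_{k+1}, so:

  H_0: rank C_0 − rank ∂_1 = 5 − 4 = 1, and the invariant factors of ∂_1 are all 1, so H_0 = Z.
  H_1: rank ker ∂_1 − rank ∂_2 = (6 − 4) − 0 = 2, and there is no ∂_2, so H_1 = Z^2.

(K is a triangulation of a wedge of 2 circles.)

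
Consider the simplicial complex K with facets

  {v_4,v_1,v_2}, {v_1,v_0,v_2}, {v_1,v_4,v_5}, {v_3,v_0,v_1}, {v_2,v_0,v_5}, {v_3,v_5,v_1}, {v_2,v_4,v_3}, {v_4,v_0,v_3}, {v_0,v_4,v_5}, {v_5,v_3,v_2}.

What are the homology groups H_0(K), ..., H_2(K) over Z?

H_0 ≅ Z,  H_1 ≅ Z/2Z,  H_2 = 0.

Take the total order v_0 < v_1 < v_2 < v_3 < v_4 < v_5 on the vertex set. Then K (dimension 2) consists of the simplices:

  0-simplices (6): [v_0], [v_1], [v_2], [v_3], [v_4], [v_5]
  1-simplices (15): (15 of them)
  2-simplices (10): [v_0,v_1,v_2], [v_0,v_1,v_3], [v_0,v_2,v_5], [v_0,v_3,v_4], [v_0,v_4,v_5], [v_1,v_2,v_4], [v_1,v_3,v_5], [v_1,v_4,v_5], [v_2,v_3,v_4], [v_2,v_3,v_5]

giving chain groups C_0 ≅ Z^6, C_1 ≅ Z^15, C_2 ≅ Z^10.

The boundary map ∂_1: C_1 → C_0 is given by ∂[p,q] = [q] − [p]. For instance
  ∂[v_0,v_5] = [v_5] − [v_0].
The 6×15 boundary matrix has rank 5 and Smith normal form diag(1,1,1,1,1).

The boundary map ∂_2: C_2 → C_1 sends each 2-simplex [p,q,r] to [q,r] − [p,r] + [p,q]. For instance
  ∂[v_0,v_2,v_5] = [v_2,v_5] − [v_0,v_5] + [v_0,v_2],
  ∂[v_0,v_4,v_5] = [v_4,v_5] − [v_0,v_5] + [v_0,v_4].
The 15×10 boundary matrix has rank 10 and Smith normal form diag(1,1,1,1,1,1,1,1,1,2).

Computing H_k = (kernel of ∂_k) / (image of ∂_{k+1}):

  H_0: rank C_0 − rank ∂_1 = 6 − 5 = 1, and the invariant factors of ∂_1 are all 1, so H_0 = Z.
  H_1: rank ker ∂_1 − rank ∂_2 = (15 − 5) − 10 = 0, and ∂_2 has invariant factor 2 > 1, so H_1 = Z/2Z.
  H_2: rank ker ∂_2 − rank ∂_3 = (10 − 10) − 0 = 0, and there is no ∂_3, so H_2 = 0.

(K is a triangulation of the real projective plane RP^2.)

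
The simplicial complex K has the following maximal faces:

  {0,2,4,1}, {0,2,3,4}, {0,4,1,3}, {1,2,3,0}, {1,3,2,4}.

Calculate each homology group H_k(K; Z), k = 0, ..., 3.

H_0 = Z,  H_1 = 0,  H_2 = 0,  H_3 = Z.

We work with the vertex ordering 0 < 1 < 2 < 3 < 4. The simplices of K, each written with vertices in increasing order, are:

  0-simplices (5): [0], [1], [2], [3], [4]
  1-simplices (10): [0,1], [0,2], [0,3], [0,4], [1,2], [1,3], [1,4], [2,3], [2,4], [3,4]
  2-simplices (10): [0,1,2], [0,1,3], [0,1,4], [0,2,3], [0,2,4], [0,3,4], [1,2,3], [1,2,4], [1,3,4], [2,3,4]
  3-simplices (5): [0,1,2,3], [0,1,2,4], [0,1,3,4], [0,2,3,4], [1,2,3,4]

so the chain groups are C_0 ≅ Z^5, C_1 ≅ Z^10, C_2 ≅ Z^10, C_3 ≅ Z^5.

The boundary map ∂_1: C_1 → C_0 sends each edge [p,q] (with p < q) to q − p. For instance
  ∂[1,4] = [4] − [1].
This gives a 5×10 integer matrix of rank 4; reducing to Smith normal form yields diagonal entries (1,1,1,1).

Boundary ∂_2: C_2 → C_1 maps a triangle to the signed sum of its edges. For instance
  ∂[0,1,4] = [1,4] − [0,4] + [0,1],
  ∂[1,3,4] = [3,4] − [1,4] + [1,3].
The 10×10 boundary matrix has rank 6 and Smith normal form diag(1,1,1,1,1,1).

∂_3: C_3 → C_2 sends each 3-simplex σ to the alternating sum Σ_i (−1)^i (σ with its i-th vertex removed). For instance
  ∂[0,1,2,4] = [1,2,4] − [0,2,4] + [0,1,4] − [0,1,2],
  ∂[0,2,3,4] = [2,3,4] − [0,3,4] + [0,2,4] − [0,2,3].
This gives a 10×5 integer matrix of rank 4; reducing to Smith normal form yields diagonal entries (1,1,1,1).

Computing H_k = (kernel of ∂_k) / (image of ∂_{k+1}):

  H_0: rank C_0 − rank ∂_1 = 5 − 4 = 1, and the invariant factors of ∂_1 are all 1, so H_0 = Z.
  H_1: rank ker ∂_1 − rank ∂_2 = (10 − 4) − 6 = 0, and the invariant factors of ∂_2 are all 1, so H_1 = 0.
  H_2: rank ker ∂_2 − rank ∂_3 = (10 − 6) − 4 = 0, and the invariant factors of ∂_3 are all 1, so H_2 = 0.
  H_3: rank ker ∂_3 − rank ∂_4 = (5 − 4) − 0 = 1, and there is no ∂_4, so H_3 = Z.

(K is a triangulation of the 3-sphere S^3.)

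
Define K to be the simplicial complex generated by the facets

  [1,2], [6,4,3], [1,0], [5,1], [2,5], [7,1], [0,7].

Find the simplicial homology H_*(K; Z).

Order the vertices as 0 < 1 < 2 < 3 < 4 < 5 < 6 < 7. Listing each simplex with vertices in this order, K has dimension 2 with simplices:

  0-simplices (8): [0], [1], [2], [3], [4], [5], [6], [7]
  1-simplices (9): [0,1], [0,7], [1,2], [1,5], [1,7], [2,5], [3,4], [3,6], [4,6]
  2-simplices (1): [3,4,6]

giving chain groups C_0 ≅ Z^8, C_1 ≅ Z^9, C_2 ≅ Z^1.

The boundary map ∂_1: C_1 → C_0 is given by ∂[p,q] = [q] − [p].
As a 8×9 matrix over Z this has rank 6, with invariant factors (1,1,1,1,1,1).

Boundary ∂_2: C_2 → C_1 sends each 2-simplex [p,q,r] to [q,r] − [p,r] + [p,q]. For instance
  ∂[3,4,6] = [4,6] − [3,6] + [3,4].
The 9×1 boundary matrix has rank 1 and Smith normal form diag(1).

Now H_k = ker ∂_k / im ∂_{k+1}, so:

  H_0: rank C_0 − rank ∂_1 = 8 − 6 = 2, and the invariant factors of ∂_1 are all 1, so H_0 = Z^2.
  H_1: rank ker ∂_1 − rank ∂_2 = (9 − 6) − 1 = 2, and the invariant factors of ∂_2 are all 1, so H_1 = Z^2.
  H_2: rank ker ∂_2 − rank ∂_3 = (1 − 1) − 0 = 0, and there is no ∂_3, so H_2 = 0.

(K is a triangulation of the disjoint union of the 2-simplex and a wedge of 2 circles.)

H_0 ≅ Z^2,  H_1 ≅ Z^2,  H_2 = 0.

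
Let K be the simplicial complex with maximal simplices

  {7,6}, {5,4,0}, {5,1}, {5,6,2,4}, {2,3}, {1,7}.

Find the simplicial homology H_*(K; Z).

Fix the vertex order 0 < 1 < 2 < 3 < 4 < 5 < 6 < 7 and write every simplex with vertices in increasing order. Then dim K = 3 and the simplices of K are:

  0-simplices (8): [0], [1], [2], [3], [4], [5], [6], [7]
  1-simplices (12): [0,4], [0,5], [1,5], [1,7], [2,3], [2,4], [2,5], [2,6], [4,5], [4,6], [5,6], [6,7]
  2-simplices (5): [0,4,5], [2,4,5], [2,4,6], [2,5,6], [4,5,6]
  3-simplices (1): [2,4,5,6]

so the chain groups are C_0 ≅ Z^8, C_1 ≅ Z^12, C_2 ≅ Z^5, C_3 ≅ Z^1.

Boundary ∂_1: C_1 → C_0 maps an edge to its endpoints' difference, ∂[p,q] = q − p. For instance
  ∂[0,4] = [4] − [0].
This gives a 8×12 integer matrix of rank 7; reducing to Smith normal form yields diagonal entries (1,1,1,1,1,1,1).

Boundary ∂_2: C_2 → C_1 maps a triangle to the signed sum of its edges. For instance
  ∂[0,4,5] = [4,5] − [0,5] + [0,4],
  ∂[2,5,6] = [5,6] − [2,6] + [2,5].
The 12×5 boundary matrix has rank 4 and Smith normal form diag(1,1,1,1).

The boundary map ∂_3: C_3 → C_2 sends each 3-simplex σ to the alternating sum Σ_i (−1)^i (σ with its i-th vertex removed). For instance
  ∂[2,4,5,6] = [4,5,6] − [2,5,6] + [2,4,6] − [2,4,5].
As a 5×1 matrix over Z this has rank 1, with invariant factors (1).

Now H_k = ker ∂_k / im ∂_{k+1}, so:

  H_0: rank C_0 − rank ∂_1 = 8 − 7 = 1, and the invariant factors of ∂_1 are all 1, so H_0 ≅ Z.
  H_1: rank ker ∂_1 − rank ∂_2 = (12 − 7) − 4 = 1, and the invariant factors of ∂_2 are all 1, so H_1 ≅ Z.
  H_2: rank ker ∂_2 − rank ∂_3 = (5 − 4) − 1 = 0, and the invariant factors of ∂_3 are all 1, so H_2 ≅ 0.
  H_3: rank ker ∂_3 − rank ∂_4 = (1 − 1) − 0 = 0, and there is no ∂_4, so H_3 ≅ 0.

H_0 = Z,  H_1 = Z,  H_2 = 0,  H_3 = 0.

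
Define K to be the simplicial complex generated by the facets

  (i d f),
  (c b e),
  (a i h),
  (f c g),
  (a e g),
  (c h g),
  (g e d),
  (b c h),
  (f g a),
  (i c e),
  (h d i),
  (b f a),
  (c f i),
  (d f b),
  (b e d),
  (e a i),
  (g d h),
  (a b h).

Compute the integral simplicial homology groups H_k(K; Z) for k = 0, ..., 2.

H_0 = Z,  H_1 = Z^2,  H_2 = Z.

Fix the vertex order a < b < c < d < e < f < g < h < i and write every simplex with vertices in increasing order. Then dim K = 2 and the simplices of K are:

  0-simplices (9): a, b, c, d, e, f, g, h, i
  1-simplices (27): ab, ae, af, ag, ah, ai, bc, bd, be, bf, bh, ce, cf, cg, ch, ci, de, df, dg, dh, di, eg, ei, fg, fi, gh, hi
  2-simplices (18): abf, abh, aeg, aei, afg, ahi, bce, bch, bde, bdf, cei, cfg, cfi, cgh, deg, dfi, dgh, dhi

Hence C_0 ≅ Z^9, C_1 ≅ Z^27, C_2 ≅ Z^18.

∂_1: C_1 → C_0 maps an edge to its endpoints' difference, ∂[p,q] = q − p. For instance
  ∂bc = c − b.
The 9×27 boundary matrix has rank 8 and Smith normal form diag(1,1,1,1,1,1,1,1).

The boundary map ∂_2: C_2 → C_1 maps a triangle to the signed sum of its edges. For instance
  ∂abf = bf − af + ab,
  ∂dhi = hi − di + dh.
This gives a 27×18 integer matrix of rank 17; reducing to Smith normal form yields diagonal entries (1,1,1,1,1,1,1,1,1,1,1,1,1,1,1,1,1).

Now H_k = ker ∂_k / im ∂_{k+1}, so:

  H_0: rank C_0 − rank ∂_1 = 9 − 8 = 1, and the invariant factors of ∂_1 are all 1, so H_0 ≅ Z.
  H_1: rank ker ∂_1 − rank ∂_2 = (27 − 8) − 17 = 2, and the invariant factors of ∂_2 are all 1, so H_1 ≅ Z^2.
  H_2: rank ker ∂_2 − rank ∂_3 = (18 − 17) − 0 = 1, and there is no ∂_3, so H_2 ≅ Z.

As a check, the Euler characteristic is 9 − 27 + 18 = 0, which agrees with 1 − 2 + 1 = 0.
(K is a triangulation of the torus T^2.)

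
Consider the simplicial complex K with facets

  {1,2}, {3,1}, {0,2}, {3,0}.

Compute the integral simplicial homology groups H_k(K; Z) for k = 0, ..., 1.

Take the total order 0 < 1 < 2 < 3 on the vertex set. Then K (dimension 1) consists of the simplices:

  0-simplices (4): [0], [1], [2], [3]
  1-simplices (4): [0,2], [0,3], [1,2], [1,3]

Hence C_0 ≅ Z^4, C_1 ≅ Z^4.

The boundary map ∂_1: C_1 → C_0 sends each edge [p,q] (with p < q) to q − p. For instance
  ∂[0,3] = [3] − [0].
This gives a 4×4 integer matrix of rank 3; reducing to Smith normal form yields diagonal entries (1,1,1).

From H_k ≅ ker(∂_k) / im(∂_{k+1}) we obtain:

  H_0: rank C_0 − rank ∂_1 = 4 − 3 = 1, and the invariant factors of ∂_1 are all 1, so H_0 = Z.
  H_1: rank ker ∂_1 − rank ∂_2 = (4 − 3) − 0 = 1, and there is no ∂_2, so H_1 = Z.

As a check, the Euler characteristic is 4 − 4 = 0, which agrees with 1 − 1 = 0.
(K is a triangulation of the circle S^1.)

H_0 ≅ Z,  H_1 ≅ Z.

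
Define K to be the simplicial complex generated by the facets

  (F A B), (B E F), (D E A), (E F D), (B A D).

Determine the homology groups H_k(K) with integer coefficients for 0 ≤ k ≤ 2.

H_0 = Z,  H_1 = Z,  H_2 = 0.

Take the total order A < B < D < E < F on the vertex set. Then K (dimension 2) consists of the simplices:

  0-simplices (5): A, B, D, E, F
  1-simplices (10): AB, AD, AE, AF, BD, BE, BF, DE, DF, EF
  2-simplices (5): ABD, ABF, ADE, BEF, DEF

Hence C_0 ≅ Z^5, C_1 ≅ Z^10, C_2 ≅ Z^5.

Boundary ∂_1: C_1 → C_0 is given by ∂[p,q] = [q] − [p]. For instance
  ∂DE = E − D.
The 5×10 boundary matrix has rank 4 and Smith normal form diag(1,1,1,1).

∂_2: C_2 → C_1 maps a triangle to the signed sum of its edges. For instance
  ∂BEF = EF − BF + BE,
  ∂ADE = DE − AE + AD.
The resulting 10×5 matrix has rank 5, and its Smith normal form has invariant factors (1,1,1,1,1).

From H_k ≅ ker(∂_k) / im(∂_{k+1}) we obtain:

  H_0: rank C_0 − rank ∂_1 = 5 − 4 = 1, and the invariant factors of ∂_1 are all 1, so H_0 = Z.
  H_1: rank ker ∂_1 − rank ∂_2 = (10 − 4) − 5 = 1, and the invariant factors of ∂_2 are all 1, so H_1 = Z.
  H_2: rank ker ∂_2 − rank ∂_3 = (5 − 5) − 0 = 0, and there is no ∂_3, so H_2 = 0.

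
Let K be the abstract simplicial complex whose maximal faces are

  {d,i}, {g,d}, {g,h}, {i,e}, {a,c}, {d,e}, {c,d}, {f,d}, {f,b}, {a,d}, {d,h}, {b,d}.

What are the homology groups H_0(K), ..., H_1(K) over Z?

Fix the vertex order a < b < c < d < e < f < g < h < i and write every simplex with vertices in increasing order. Then dim K = 1 and the simplices of K are:

  0-simplices (9): a, b, c, d, e, f, g, h, i
  1-simplices (12): ac, ad, bd, bf, cd, de, df, dg, dh, di, ei, gh

giving chain groups C_0 ≅ Z^9, C_1 ≅ Z^12.

Boundary ∂_1: C_1 → C_0 sends each edge [p,q] (with p < q) to q − p. For instance
  ∂df = f − d.
As a 9×12 matrix over Z this has rank 8, with invariant factors (1,1,1,1,1,1,1,1).

Reading off H_k = ker ∂_k / im ∂_{k+1}:

  H_0: rank C_0 − rank ∂_1 = 9 − 8 = 1, and the invariant factors of ∂_1 are all 1, so H_0 = Z.
  H_1: rank ker ∂_1 − rank ∂_2 = (12 − 8) − 0 = 4, and there is no ∂_2, so H_1 = Z^4.

As a check, the Euler characteristic is 9 − 12 = -3, which agrees with 1 − 4 = -3.

H_0 ≅ Z,  H_1 ≅ Z^4.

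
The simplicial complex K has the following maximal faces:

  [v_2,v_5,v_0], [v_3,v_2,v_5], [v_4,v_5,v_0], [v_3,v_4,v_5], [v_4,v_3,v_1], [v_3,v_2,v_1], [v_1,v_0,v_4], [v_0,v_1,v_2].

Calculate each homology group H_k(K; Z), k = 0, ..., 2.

We work with the vertex ordering v_0 < v_1 < v_2 < v_3 < v_4 < v_5. The simplices of K, each written with vertices in increasing order, are:

  0-simplices (6): [v_0], [v_1], [v_2], [v_3], [v_4], [v_5]
  1-simplices (12): [v_0,v_1], [v_0,v_2], [v_0,v_4], [v_0,v_5], [v_1,v_2], [v_1,v_3], [v_1,v_4], [v_2,v_3], [v_2,v_5], [v_3,v_4], [v_3,v_5], [v_4,v_5]
  2-simplices (8): [v_0,v_1,v_2], [v_0,v_1,v_4], [v_0,v_2,v_5], [v_0,v_4,v_5], [v_1,v_2,v_3], [v_1,v_3,v_4], [v_2,v_3,v_5], [v_3,v_4,v_5]

Hence C_0 ≅ Z^6, C_1 ≅ Z^12, C_2 ≅ Z^8.

The boundary map ∂_1: C_1 → C_0 sends each edge [p,q] (with p < q) to q − p.
The resulting 6×12 matrix has rank 5, and its Smith normal form has invariant factors (1,1,1,1,1).

The boundary map ∂_2: C_2 → C_1 acts by ∂[p,q,r] = [q,r] − [p,r] + [p,q]. For instance
  ∂[v_2,v_3,v_5] = [v_3,v_5] − [v_2,v_5] + [v_2,v_3],
  ∂[v_0,v_2,v_5] = [v_2,v_5] − [v_0,v_5] + [v_0,v_2].
As a 12×8 matrix over Z this has rank 7, with invariant factors (1,1,1,1,1,1,1).

From H_k ≅ ker(∂_k) / im(∂_{k+1}) we obtain:

  H_0: rank C_0 − rank ∂_1 = 6 − 5 = 1, and the invariant factors of ∂_1 are all 1, so H_0 = Z.
  H_1: rank ker ∂_1 − rank ∂_2 = (12 − 5) − 7 = 0, and the invariant factors of ∂_2 are all 1, so H_1 = 0.
  H_2: rank ker ∂_2 − rank ∂_3 = (8 − 7) − 0 = 1, and there is no ∂_3, so H_2 = Z.

(K is a triangulation of the 2-sphere S^2.)

H_0 ≅ Z,  H_1 = 0,  H_2 ≅ Z.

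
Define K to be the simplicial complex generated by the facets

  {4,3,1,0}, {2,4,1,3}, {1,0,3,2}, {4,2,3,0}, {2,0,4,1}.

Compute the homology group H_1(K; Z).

Order the vertices as 0 < 1 < 2 < 3 < 4. Listing each simplex with vertices in this order, K has dimension 3 with simplices:

  0-simplices (5): [0], [1], [2], [3], [4]
  1-simplices (10): [0,1], [0,2], [0,3], [0,4], [1,2], [1,3], [1,4], [2,3], [2,4], [3,4]
  2-simplices (10): [0,1,2], [0,1,3], [0,1,4], [0,2,3], [0,2,4], [0,3,4], [1,2,3], [1,2,4], [1,3,4], [2,3,4]
  3-simplices (5): [0,1,2,3], [0,1,2,4], [0,1,3,4], [0,2,3,4], [1,2,3,4]

Hence C_0 ≅ Z^5, C_1 ≅ Z^10, C_2 ≅ Z^10, C_3 ≅ Z^5.

The boundary map ∂_1: C_1 → C_0 sends each edge [p,q] (with p < q) to q − p.
The 5×10 boundary matrix has rank 4 and Smith normal form diag(1,1,1,1).

Boundary ∂_2: C_2 → C_1 sends each 2-simplex [p,q,r] to [q,r] − [p,r] + [p,q]. For instance
  ∂[0,1,4] = [1,4] − [0,4] + [0,1],
  ∂[2,3,4] = [3,4] − [2,4] + [2,3].
The resulting 10×10 matrix has rank 6, and its Smith normal form has invariant factors (1,1,1,1,1,1).

∂_3: C_3 → C_2 sends each 3-simplex σ to the alternating sum Σ_i (−1)^i (σ with its i-th vertex removed). For instance
  ∂[0,1,2,3] = [1,2,3] − [0,2,3] + [0,1,3] − [0,1,2],
  ∂[0,1,2,4] = [1,2,4] − [0,2,4] + [0,1,4] − [0,1,2].
As a 10×5 matrix over Z this has rank 4, with invariant factors (1,1,1,1).

Computing H_k = (kernel of ∂_k) / (image of ∂_{k+1}):

  H_1: rank ker ∂_1 − rank ∂_2 = (10 − 4) − 6 = 0, and the invariant factors of ∂_2 are all 1, so H_1 ≅ 0.

(K is a triangulation of the 3-sphere S^3.)

H_1 = 0.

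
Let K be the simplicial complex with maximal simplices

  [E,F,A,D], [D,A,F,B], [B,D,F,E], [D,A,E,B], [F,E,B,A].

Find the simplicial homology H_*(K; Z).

Take the total order A < B < D < E < F on the vertex set. Then K (dimension 3) consists of the simplices:

  0-simplices (5): A, B, D, E, F
  1-simplices (10): AB, AD, AE, AF, BD, BE, BF, DE, DF, EF
  2-simplices (10): ABD, ABE, ABF, ADE, ADF, AEF, BDE, BDF, BEF, DEF
  3-simplices (5): ABDE, ABDF, ABEF, ADEF, BDEF

Hence C_0 ≅ Z^5, C_1 ≅ Z^10, C_2 ≅ Z^10, C_3 ≅ Z^5.

Boundary ∂_1: C_1 → C_0 maps an edge to its endpoints' difference, ∂[p,q] = q − p.
The resulting 5×10 matrix has rank 4, and its Smith normal form has invariant factors (1,1,1,1).

∂_2: C_2 → C_1 maps a triangle to the signed sum of its edges. For instance
  ∂DEF = EF − DF + DE,
  ∂BEF = EF − BF + BE.
This gives a 10×10 integer matrix of rank 6; reducing to Smith normal form yields diagonal entries (1,1,1,1,1,1).

Boundary ∂_3: C_3 → C_2 sends each 3-simplex σ to the alternating sum Σ_i (−1)^i (σ with its i-th vertex removed). For instance
  ∂ABDE = BDE − ADE + ABE − ABD,
  ∂BDEF = DEF − BEF + BDF − BDE.
As a 10×5 matrix over Z this has rank 4, with invariant factors (1,1,1,1).

Reading off H_k = ker ∂_k / im ∂_{k+1}:

  H_0: rank C_0 − rank ∂_1 = 5 − 4 = 1, and the invariant factors of ∂_1 are all 1, so H_0 ≅ Z.
  H_1: rank ker ∂_1 − rank ∂_2 = (10 − 4) − 6 = 0, and the invariant factors of ∂_2 are all 1, so H_1 ≅ 0.
  H_2: rank ker ∂_2 − rank ∂_3 = (10 − 6) − 4 = 0, and the invariant factors of ∂_3 are all 1, so H_2 ≅ 0.
  H_3: rank ker ∂_3 − rank ∂_4 = (5 − 4) − 0 = 1, and there is no ∂_4, so H_3 ≅ Z.

As a check, the Euler characteristic is 5 − 10 + 10 − 5 = 0, which agrees with 1 − 0 + 0 − 1 = 0.

H_0 = Z,  H_1 = 0,  H_2 = 0,  H_3 = Z.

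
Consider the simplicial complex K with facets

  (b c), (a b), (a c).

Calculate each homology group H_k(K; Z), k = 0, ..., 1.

H_0 ≅ Z,  H_1 ≅ Z.

We work with the vertex ordering a < b < c. The simplices of K, each written with vertices in increasing order, are:

  0-simplices (3): a, b, c
  1-simplices (3): ab, ac, bc

Hence C_0 ≅ Z^3, C_1 ≅ Z^3.

∂_1: C_1 → C_0 maps an edge to its endpoints' difference, ∂[p,q] = q − p.
The 3×3 boundary matrix has rank 2 and Smith normal form diag(1,1).

Now H_k = ker ∂_k / im ∂_{k+1}, so:

  H_0: rank C_0 − rank ∂_1 = 3 − 2 = 1, and the invariant factors of ∂_1 are all 1, so H_0 = Z.
  H_1: rank ker ∂_1 − rank ∂_2 = (3 − 2) − 0 = 1, and there is no ∂_2, so H_1 = Z.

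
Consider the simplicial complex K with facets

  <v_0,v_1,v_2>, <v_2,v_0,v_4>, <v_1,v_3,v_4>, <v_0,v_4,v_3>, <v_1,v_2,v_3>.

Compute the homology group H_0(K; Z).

Order the vertices as v_0 < v_1 < v_2 < v_3 < v_4. Listing each simplex with vertices in this order, K has dimension 2 with simplices:

  0-simplices (5): [v_0], [v_1], [v_2], [v_3], [v_4]
  1-simplices (10): [v_0,v_1], [v_0,v_2], [v_0,v_3], [v_0,v_4], [v_1,v_2], [v_1,v_3], [v_1,v_4], [v_2,v_3], [v_2,v_4], [v_3,v_4]
  2-simplices (5): [v_0,v_1,v_2], [v_0,v_2,v_4], [v_0,v_3,v_4], [v_1,v_2,v_3], [v_1,v_3,v_4]

giving chain groups C_0 ≅ Z^5, C_1 ≅ Z^10, C_2 ≅ Z^5.

∂_1: C_1 → C_0 is given by ∂[p,q] = [q] − [p].
This gives a 5×10 integer matrix of rank 4; reducing to Smith normal form yields diagonal entries (1,1,1,1).

∂_2: C_2 → C_1 acts by ∂[p,q,r] = [q,r] − [p,r] + [p,q]. For instance
  ∂[v_1,v_2,v_3] = [v_2,v_3] − [v_1,v_3] + [v_1,v_2],
  ∂[v_1,v_3,v_4] = [v_3,v_4] − [v_1,v_4] + [v_1,v_3].
The resulting 10×5 matrix has rank 5, and its Smith normal form has invariant factors (1,1,1,1,1).

Computing H_k = (kernel of ∂_k) / (image of ∂_{k+1}):

  H_0: rank C_0 − rank ∂_1 = 5 − 4 = 1, and the invariant factors of ∂_1 are all 1, so H_0 = Z.

(K is a triangulation of the Möbius band.)

H_0 = Z.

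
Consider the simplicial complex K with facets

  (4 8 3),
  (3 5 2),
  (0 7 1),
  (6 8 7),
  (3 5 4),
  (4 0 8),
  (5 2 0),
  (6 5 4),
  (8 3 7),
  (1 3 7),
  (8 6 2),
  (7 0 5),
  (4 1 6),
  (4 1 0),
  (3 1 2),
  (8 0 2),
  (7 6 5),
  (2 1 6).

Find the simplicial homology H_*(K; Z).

H_0 ≅ Z,  H_1 ≅ Z^2,  H_2 ≅ Z.

K has 9 vertices, 27 edges, 18 triangles.
rank ∂_0 = 0, rank ∂_1 = 8 ⇒ b_0 = 9 − 0 − 8 = 1; all invariant factors of ∂_1 are 1 so no torsion. So H_0 = Z.
rank ∂_1 = 8, rank ∂_2 = 17 ⇒ b_1 = 27 − 8 − 17 = 2; all invariant factors of ∂_2 are 1 so no torsion. So H_1 = Z^2.
rank ∂_2 = 17, rank ∂_3 = 0 ⇒ b_2 = 18 − 17 − 0 = 1. So H_2 = Z.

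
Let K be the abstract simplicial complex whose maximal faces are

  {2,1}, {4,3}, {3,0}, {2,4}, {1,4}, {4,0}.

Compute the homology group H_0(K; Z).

We work with the vertex ordering 0 < 1 < 2 < 3 < 4. The simplices of K, each written with vertices in increasing order, are:

  0-simplices (5): [0], [1], [2], [3], [4]
  1-simplices (6): [0,3], [0,4], [1,2], [1,4], [2,4], [3,4]

giving chain groups C_0 ≅ Z^5, C_1 ≅ Z^6.

∂_1: C_1 → C_0 is given by ∂[p,q] = [q] − [p]. For instance
  ∂[3,4] = [4] − [3].
The resulting 5×6 matrix has rank 4, and its Smith normal form has invariant factors (1,1,1,1).

Computing H_k = (kernel of ∂_k) / (image of ∂_{k+1}):

  H_0: rank C_0 − rank ∂_1 = 5 − 4 = 1, and the invariant factors of ∂_1 are all 1, so H_0 ≅ Z.

(K is a triangulation of a wedge of 2 circles.)

H_0 = Z.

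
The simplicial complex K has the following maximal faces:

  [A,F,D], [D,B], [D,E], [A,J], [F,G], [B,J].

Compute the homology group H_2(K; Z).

Take the total order A < B < D < E < F < G < J on the vertex set. Then K (dimension 2) consists of the simplices:

  0-simplices (7): A, B, D, E, F, G, J
  1-simplices (8): AD, AF, AJ, BD, BJ, DE, DF, FG
  2-simplices (1): ADF

Hence C_0 ≅ Z^7, C_1 ≅ Z^8, C_2 ≅ Z^1.

The boundary map ∂_1: C_1 → C_0 is given by ∂[p,q] = [q] − [p]. For instance
  ∂BJ = J − B.
The resulting 7×8 matrix has rank 6, and its Smith normal form has invariant factors (1,1,1,1,1,1).

∂_2: C_2 → C_1 acts by ∂[p,q,r] = [q,r] − [p,r] + [p,q]. For instance
  ∂ADF = DF − AF + AD.
This gives a 8×1 integer matrix of rank 1; reducing to Smith normal form yields diagonal entries (1).

Computing H_k = (kernel of ∂_k) / (image of ∂_{k+1}):

  H_2: rank ker ∂_2 − rank ∂_3 = (1 − 1) − 0 = 0, and there is no ∂_3, so H_2 ≅ 0.

H_2 = 0.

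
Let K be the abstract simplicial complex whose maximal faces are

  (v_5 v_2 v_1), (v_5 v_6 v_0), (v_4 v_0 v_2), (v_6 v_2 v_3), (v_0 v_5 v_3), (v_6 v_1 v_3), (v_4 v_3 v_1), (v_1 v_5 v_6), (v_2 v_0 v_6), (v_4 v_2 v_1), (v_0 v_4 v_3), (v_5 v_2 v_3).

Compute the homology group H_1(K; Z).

We work with the vertex ordering v_0 < v_1 < v_2 < v_3 < v_4 < v_5 < v_6. The simplices of K, each written with vertices in increasing order, are:

  0-simplices (7): [v_0], [v_1], [v_2], [v_3], [v_4], [v_5], [v_6]
  1-simplices (18): (18 of them)
  2-simplices (12): (12 of them)

so the chain groups are C_0 ≅ Z^7, C_1 ≅ Z^18, C_2 ≅ Z^12.

∂_1: C_1 → C_0 sends each edge [p,q] (with p < q) to q − p. For instance
  ∂[v_2,v_3] = [v_3] − [v_2].
The 7×18 boundary matrix has rank 6 and Smith normal form diag(1,1,1,1,1,1).

Boundary ∂_2: C_2 → C_1 sends each 2-simplex [p,q,r] to [q,r] − [p,r] + [p,q]. For instance
  ∂[v_0,v_2,v_4] = [v_2,v_4] − [v_0,v_4] + [v_0,v_2],
  ∂[v_2,v_3,v_5] = [v_3,v_5] − [v_2,v_5] + [v_2,v_3].
The 18×12 boundary matrix has rank 12 and Smith normal form diag(1,1,1,1,1,1,1,1,1,1,1,2).

Computing H_k = (kernel of ∂_k) / (image of ∂_{k+1}):

  H_1: rank ker ∂_1 − rank ∂_2 = (18 − 6) − 12 = 0, and ∂_2 has invariant factor 2 > 1, so H_1 = Z/2.

H_1 ≅ Z/2.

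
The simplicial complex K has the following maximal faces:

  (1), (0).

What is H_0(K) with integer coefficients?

Take the total order 0 < 1 on the vertex set. Then K (dimension 0) consists of the simplices:

  0-simplices (2): [0], [1]

Hence C_0 ≅ Z^2.

Reading off H_k = ker ∂_k / im ∂_{k+1}:

  H_0: rank C_0 − rank ∂_1 = 2 − 0 = 2, and there is no ∂_1, so H_0 ≅ Z^2.

H_0 ≅ Z^2.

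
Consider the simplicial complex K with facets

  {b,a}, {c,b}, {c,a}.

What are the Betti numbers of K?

We work with the vertex ordering a < b < c. The simplices of K, each written with vertices in increasing order, are:

  0-simplices (3): a, b, c
  1-simplices (3): ab, ac, bc

giving chain groups C_0 ≅ Z^3, C_1 ≅ Z^3.

Boundary ∂_1: C_1 → C_0 maps an edge to its endpoints' difference, ∂[p,q] = q − p. For instance
  ∂bc = c − b.
The 3×3 boundary matrix has rank 2 and Smith normal form diag(1,1).

Now H_k = ker ∂_k / im ∂_{k+1}, so:

  H_0: rank C_0 − rank ∂_1 = 3 − 2 = 1, and the invariant factors of ∂_1 are all 1, so H_0 = Z.
  H_1: rank ker ∂_1 − rank ∂_2 = (3 − 2) − 0 = 1, and there is no ∂_2, so H_1 = Z.

(K is a triangulation of the circle S^1.)

Hence the Betti numbers are b_0 = 1, b_1 = 1.

b_0 = 1, b_1 = 1.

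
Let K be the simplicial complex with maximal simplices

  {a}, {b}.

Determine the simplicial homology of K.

H_0 ≅ Z^2.

We work with the vertex ordering a < b. The simplices of K, each written with vertices in increasing order, are:

  0-simplices (2): a, b

so the chain groups are C_0 ≅ Z^2.

Reading off H_k = ker ∂_k / im ∂_{k+1}:

  H_0: rank C_0 − rank ∂_1 = 2 − 0 = 2, and there is no ∂_1, so H_0 = Z^2.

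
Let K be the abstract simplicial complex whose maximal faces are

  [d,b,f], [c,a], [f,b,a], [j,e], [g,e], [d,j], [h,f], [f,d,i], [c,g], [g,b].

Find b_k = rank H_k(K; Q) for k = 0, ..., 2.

Order the vertices as a < b < c < d < e < f < g < h < i < j. Listing each simplex with vertices in this order, K has dimension 2 with simplices:

  0-simplices (10): a, b, c, d, e, f, g, h, i, j
  1-simplices (14): ab, ac, af, bd, bf, bg, cg, df, di, dj, eg, ej, fh, fi
  2-simplices (3): abf, bdf, dfi

Hence C_0 ≅ Z^10, C_1 ≅ Z^14, C_2 ≅ Z^3.

The boundary map ∂_1: C_1 → C_0 maps an edge to its endpoints' difference, ∂[p,q] = q − p.
The resulting 10×14 matrix has rank 9, and its Smith normal form has invariant factors (1,1,1,1,1,1,1,1,1).

The boundary map ∂_2: C_2 → C_1 acts by ∂[p,q,r] = [q,r] − [p,r] + [p,q]. For instance
  ∂abf = bf − af + ab,
  ∂bdf = df − bf + bd.
As a 14×3 matrix over Z this has rank 3, with invariant factors (1,1,1).

Reading off H_k = ker ∂_k / im ∂_{k+1}:

  H_0: rank C_0 − rank ∂_1 = 10 − 9 = 1, and the invariant factors of ∂_1 are all 1, so H_0 ≅ Z.
  H_1: rank ker ∂_1 − rank ∂_2 = (14 − 9) − 3 = 2, and the invariant factors of ∂_2 are all 1, so H_1 ≅ Z^2.
  H_2: rank ker ∂_2 − rank ∂_3 = (3 − 3) − 0 = 0, and there is no ∂_3, so H_2 ≅ 0.

Hence the Betti numbers are b_0 = 1, b_1 = 2, b_2 = 0.

b_0 = 1, b_1 = 2, b_2 = 0.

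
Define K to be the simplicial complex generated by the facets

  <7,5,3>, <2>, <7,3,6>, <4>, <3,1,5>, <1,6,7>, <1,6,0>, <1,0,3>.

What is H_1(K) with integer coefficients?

K has 8 vertices, 12 edges, 6 triangles.
rank ∂_1 = 5, rank ∂_2 = 6 ⇒ b_1 = 12 − 5 − 6 = 1; all invariant factors of ∂_2 are 1 so no torsion. So H_1 = Z.

H_1 ≅ Z.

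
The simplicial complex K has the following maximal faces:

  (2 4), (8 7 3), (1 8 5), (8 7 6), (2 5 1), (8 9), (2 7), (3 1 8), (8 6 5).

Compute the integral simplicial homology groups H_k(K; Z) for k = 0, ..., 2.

K has 9 vertices, 15 edges, 6 triangles.
rank ∂_0 = 0, rank ∂_1 = 8 ⇒ b_0 = 9 − 0 − 8 = 1; all invariant factors of ∂_1 are 1 so no torsion. So H_0 ≅ Z.
rank ∂_1 = 8, rank ∂_2 = 6 ⇒ b_1 = 15 − 8 − 6 = 1; all invariant factors of ∂_2 are 1 so no torsion. So H_1 ≅ Z.
rank ∂_2 = 6, rank ∂_3 = 0 ⇒ b_2 = 6 − 6 − 0 = 0. So H_2 ≅ 0.

H_0 ≅ Z,  H_1 ≅ Z,  H_2 = 0.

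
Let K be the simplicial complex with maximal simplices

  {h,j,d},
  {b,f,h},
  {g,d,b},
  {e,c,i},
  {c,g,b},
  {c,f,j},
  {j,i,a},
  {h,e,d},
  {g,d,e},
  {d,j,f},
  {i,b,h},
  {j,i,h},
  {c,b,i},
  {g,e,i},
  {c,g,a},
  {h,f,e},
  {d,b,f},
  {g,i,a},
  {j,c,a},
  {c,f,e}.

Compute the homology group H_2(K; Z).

Fix the vertex order a < b < c < d < e < f < g < h < i < j and write every simplex with vertices in increasing order. Then dim K = 2 and the simplices of K are:

  0-simplices (10): a, b, c, d, e, f, g, h, i, j
  1-simplices (30): ac, ag, ai, aj, bc, bd, bf, bg, bh, bi, ce, cf, cg, ci, cj, de, df, dg, dh, dj, ef, eg, eh, ei, fh, fj, gi, hi, hj, ij
  2-simplices (20): acg, acj, agi, aij, bcg, bci, bdf, bdg, bfh, bhi, cef, cei, cfj, deg, deh, dfj, dhj, efh, egi, hij

Hence C_0 ≅ Z^10, C_1 ≅ Z^30, C_2 ≅ Z^20.

∂_1: C_1 → C_0 is given by ∂[p,q] = [q] − [p]. For instance
  ∂dj = j − d.
This gives a 10×30 integer matrix of rank 9; reducing to Smith normal form yields diagonal entries (1,1,1,1,1,1,1,1,1).

The boundary map ∂_2: C_2 → C_1 sends each 2-simplex [p,q,r] to [q,r] − [p,r] + [p,q]. For instance
  ∂agi = gi − ai + ag,
  ∂cef = ef − cf + ce.
As a 30×20 matrix over Z this has rank 20, with invariant factors (1,1,1,1,1,1,1,1,1,1,1,1,1,1,1,1,1,1,1,2).

Reading off H_k = ker ∂_k / im ∂_{k+1}:

  H_2: rank ker ∂_2 − rank ∂_3 = (20 − 20) − 0 = 0, and there is no ∂_3, so H_2 ≅ 0.

H_2 = 0.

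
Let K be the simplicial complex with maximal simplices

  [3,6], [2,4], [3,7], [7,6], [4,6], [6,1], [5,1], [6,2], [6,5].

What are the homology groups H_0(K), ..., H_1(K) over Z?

We work with the vertex ordering 1 < 2 < 3 < 4 < 5 < 6 < 7. The simplices of K, each written with vertices in increasing order, are:

  0-simplices (7): [1], [2], [3], [4], [5], [6], [7]
  1-simplices (9): [1,5], [1,6], [2,4], [2,6], [3,6], [3,7], [4,6], [5,6], [6,7]

giving chain groups C_0 ≅ Z^7, C_1 ≅ Z^9.

∂_1: C_1 → C_0 maps an edge to its endpoints' difference, ∂[p,q] = q − p.
The 7×9 boundary matrix has rank 6 and Smith normal form diag(1,1,1,1,1,1).

Reading off H_k = ker ∂_k / im ∂_{k+1}:

  H_0: rank C_0 − rank ∂_1 = 7 − 6 = 1, and the invariant factors of ∂_1 are all 1, so H_0 = Z.
  H_1: rank ker ∂_1 − rank ∂_2 = (9 − 6) − 0 = 3, and there is no ∂_2, so H_1 = Z^3.

As a check, the Euler characteristic is 7 − 9 = -2, which agrees with 1 − 3 = -2.
(K is a triangulation of a wedge of 3 circles.)

H_0 ≅ Z,  H_1 ≅ Z^3.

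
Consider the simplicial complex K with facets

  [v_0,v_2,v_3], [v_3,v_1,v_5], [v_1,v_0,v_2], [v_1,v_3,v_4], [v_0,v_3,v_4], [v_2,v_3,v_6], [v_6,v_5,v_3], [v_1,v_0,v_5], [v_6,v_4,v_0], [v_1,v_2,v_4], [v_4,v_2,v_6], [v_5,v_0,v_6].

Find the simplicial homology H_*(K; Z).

Fix the vertex order v_0 < v_1 < v_2 < v_3 < v_4 < v_5 < v_6 and write every simplex with vertices in increasing order. Then dim K = 2 and the simplices of K are:

  0-simplices (7): [v_0], [v_1], [v_2], [v_3], [v_4], [v_5], [v_6]
  1-simplices (18): (18 of them)
  2-simplices (12): (12 of them)

so the chain groups are C_0 ≅ Z^7, C_1 ≅ Z^18, C_2 ≅ Z^12.

The boundary map ∂_1: C_1 → C_0 maps an edge to its endpoints' difference, ∂[p,q] = q − p.
As a 7×18 matrix over Z this has rank 6, with invariant factors (1,1,1,1,1,1).

Boundary ∂_2: C_2 → C_1 maps a triangle to the signed sum of its edges. For instance
  ∂[v_1,v_3,v_4] = [v_3,v_4] − [v_1,v_4] + [v_1,v_3],
  ∂[v_0,v_4,v_6] = [v_4,v_6] − [v_0,v_6] + [v_0,v_4].
This gives a 18×12 integer matrix of rank 12; reducing to Smith normal form yields diagonal entries (1,1,1,1,1,1,1,1,1,1,1,2).

From H_k ≅ ker(∂_k) / im(∂_{k+1}) we obtain:

  H_0: rank C_0 − rank ∂_1 = 7 − 6 = 1, and the invariant factors of ∂_1 are all 1, so H_0 = Z.
  H_1: rank ker ∂_1 − rank ∂_2 = (18 − 6) − 12 = 0, and ∂_2 has invariant factor 2 > 1, so H_1 = Z/2.
  H_2: rank ker ∂_2 − rank ∂_3 = (12 − 12) − 0 = 0, and there is no ∂_3, so H_2 = 0.

As a check, the Euler characteristic is 7 − 18 + 12 = 1, which agrees with 1 − 0 + 0 = 1.

H_0 ≅ Z,  H_1 ≅ Z/2,  H_2 = 0.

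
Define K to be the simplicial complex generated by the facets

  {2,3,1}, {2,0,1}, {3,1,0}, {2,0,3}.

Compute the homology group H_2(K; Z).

H_2 ≅ Z.

We work with the vertex ordering 0 < 1 < 2 < 3. The simplices of K, each written with vertices in increasing order, are:

  0-simplices (4): [0], [1], [2], [3]
  1-simplices (6): [0,1], [0,2], [0,3], [1,2], [1,3], [2,3]
  2-simplices (4): [0,1,2], [0,1,3], [0,2,3], [1,2,3]

giving chain groups C_0 ≅ Z^4, C_1 ≅ Z^6, C_2 ≅ Z^4.

The boundary map ∂_1: C_1 → C_0 sends each edge [p,q] (with p < q) to q − p.
The resulting 4×6 matrix has rank 3, and its Smith normal form has invariant factors (1,1,1).

∂_2: C_2 → C_1 sends each 2-simplex [p,q,r] to [q,r] − [p,r] + [p,q]. For instance
  ∂[0,1,2] = [1,2] − [0,2] + [0,1],
  ∂[0,1,3] = [1,3] − [0,3] + [0,1].
The resulting 6×4 matrix has rank 3, and its Smith normal form has invariant factors (1,1,1).

Now H_k = ker ∂_k / im ∂_{k+1}, so:

  H_2: rank ker ∂_2 − rank ∂_3 = (4 − 3) − 0 = 1, and there is no ∂_3, so H_2 ≅ Z.

(K is a triangulation of the 2-sphere S^2.)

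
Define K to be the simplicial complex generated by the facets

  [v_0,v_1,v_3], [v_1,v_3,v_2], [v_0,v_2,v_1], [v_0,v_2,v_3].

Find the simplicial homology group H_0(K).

H_0 = Z.

Take the total order v_0 < v_1 < v_2 < v_3 on the vertex set. Then K (dimension 2) consists of the simplices:

  0-simplices (4): [v_0], [v_1], [v_2], [v_3]
  1-simplices (6): [v_0,v_1], [v_0,v_2], [v_0,v_3], [v_1,v_2], [v_1,v_3], [v_2,v_3]
  2-simplices (4): [v_0,v_1,v_2], [v_0,v_1,v_3], [v_0,v_2,v_3], [v_1,v_2,v_3]

Hence C_0 ≅ Z^4, C_1 ≅ Z^6, C_2 ≅ Z^4.

Boundary ∂_1: C_1 → C_0 sends each edge [p,q] (with p < q) to q − p. For instance
  ∂[v_0,v_2] = [v_2] − [v_0].
As a 4×6 matrix over Z this has rank 3, with invariant factors (1,1,1).

Boundary ∂_2: C_2 → C_1 maps a triangle to the signed sum of its edges. For instance
  ∂[v_1,v_2,v_3] = [v_2,v_3] − [v_1,v_3] + [v_1,v_2],
  ∂[v_0,v_1,v_3] = [v_1,v_3] − [v_0,v_3] + [v_0,v_1].
As a 6×4 matrix over Z this has rank 3, with invariant factors (1,1,1).

From H_k ≅ ker(∂_k) / im(∂_{k+1}) we obtain:

  H_0: rank C_0 − rank ∂_1 = 4 − 3 = 1, and the invariant factors of ∂_1 are all 1, so H_0 = Z.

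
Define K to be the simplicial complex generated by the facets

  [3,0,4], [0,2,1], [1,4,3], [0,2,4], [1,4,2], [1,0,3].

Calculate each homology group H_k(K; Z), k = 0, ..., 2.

H_0 = Z,  H_1 = 0,  H_2 = Z.

Fix the vertex order 0 < 1 < 2 < 3 < 4 and write every simplex with vertices in increasing order. Then dim K = 2 and the simplices of K are:

  0-simplices (5): [0], [1], [2], [3], [4]
  1-simplices (9): [0,1], [0,2], [0,3], [0,4], [1,2], [1,3], [1,4], [2,4], [3,4]
  2-simplices (6): [0,1,2], [0,1,3], [0,2,4], [0,3,4], [1,2,4], [1,3,4]

so the chain groups are C_0 ≅ Z^5, C_1 ≅ Z^9, C_2 ≅ Z^6.

∂_1: C_1 → C_0 is given by ∂[p,q] = [q] − [p].
The 5×9 boundary matrix has rank 4 and Smith normal form diag(1,1,1,1).

∂_2: C_2 → C_1 maps a triangle to the signed sum of its edges. For instance
  ∂[1,2,4] = [2,4] − [1,4] + [1,2],
  ∂[1,3,4] = [3,4] − [1,4] + [1,3].
This gives a 9×6 integer matrix of rank 5; reducing to Smith normal form yields diagonal entries (1,1,1,1,1).

Now H_k = ker ∂_k / im ∂_{k+1}, so:

  H_0: rank C_0 − rank ∂_1 = 5 − 4 = 1, and the invariant factors of ∂_1 are all 1, so H_0 = Z.
  H_1: rank ker ∂_1 − rank ∂_2 = (9 − 4) − 5 = 0, and the invariant factors of ∂_2 are all 1, so H_1 = 0.
  H_2: rank ker ∂_2 − rank ∂_3 = (6 − 5) − 0 = 1, and there is no ∂_3, so H_2 = Z.

(K is a triangulation of the 2-sphere S^2.)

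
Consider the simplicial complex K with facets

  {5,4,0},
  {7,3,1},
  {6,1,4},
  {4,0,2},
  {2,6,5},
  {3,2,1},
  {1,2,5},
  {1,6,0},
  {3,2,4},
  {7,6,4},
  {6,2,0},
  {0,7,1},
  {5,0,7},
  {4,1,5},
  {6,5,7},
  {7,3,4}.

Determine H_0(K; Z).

H_0 ≅ Z.

We work with the vertex ordering 0 < 1 < 2 < 3 < 4 < 5 < 6 < 7. The simplices of K, each written with vertices in increasing order, are:

  0-simplices (8): [0], [1], [2], [3], [4], [5], [6], [7]
  1-simplices (24): (24 of them)
  2-simplices (16): [0,1,6], [0,1,7], [0,2,4], [0,2,6], [0,4,5], [0,5,7], [1,2,3], [1,2,5], [1,3,7], [1,4,5], [1,4,6], [2,3,4], [2,5,6], [3,4,7], [4,6,7], [5,6,7]

Hence C_0 ≅ Z^8, C_1 ≅ Z^24, C_2 ≅ Z^16.

The boundary map ∂_1: C_1 → C_0 maps an edge to its endpoints' difference, ∂[p,q] = q − p.
The 8×24 boundary matrix has rank 7 and Smith normal form diag(1,1,1,1,1,1,1).

Boundary ∂_2: C_2 → C_1 acts by ∂[p,q,r] = [q,r] − [p,r] + [p,q]. For instance
  ∂[1,2,3] = [2,3] − [1,3] + [1,2],
  ∂[0,1,7] = [1,7] − [0,7] + [0,1].
The 24×16 boundary matrix has rank 15 and Smith normal form diag(1,1,1,1,1,1,1,1,1,1,1,1,1,1,1).

Now H_k = ker ∂_k / im ∂_{k+1}, so:

  H_0: rank C_0 − rank ∂_1 = 8 − 7 = 1, and the invariant factors of ∂_1 are all 1, so H_0 = Z.

(K is a triangulation of the torus T^2.)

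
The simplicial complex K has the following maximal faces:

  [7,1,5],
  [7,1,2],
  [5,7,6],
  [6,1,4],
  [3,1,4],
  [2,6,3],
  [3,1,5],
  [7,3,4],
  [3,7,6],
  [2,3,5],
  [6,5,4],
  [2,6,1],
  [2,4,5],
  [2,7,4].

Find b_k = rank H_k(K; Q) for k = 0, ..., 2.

b_0 = 1, b_1 = 2, b_2 = 1.

We work with the vertex ordering 1 < 2 < 3 < 4 < 5 < 6 < 7. The simplices of K, each written with vertices in increasing order, are:

  0-simplices (7): [1], [2], [3], [4], [5], [6], [7]
  1-simplices (21): [1,2], [1,3], [1,4], [1,5], [1,6], [1,7], [2,3], [2,4], [2,5], [2,6], [2,7], [3,4], [3,5], [3,6], [3,7], [4,5], [4,6], [4,7], [5,6], [5,7], [6,7]
  2-simplices (14): [1,2,6], [1,2,7], [1,3,4], [1,3,5], [1,4,6], [1,5,7], [2,3,5], [2,3,6], [2,4,5], [2,4,7], [3,4,7], [3,6,7], [4,5,6], [5,6,7]

so the chain groups are C_0 ≅ Z^7, C_1 ≅ Z^21, C_2 ≅ Z^14.

Boundary ∂_1: C_1 → C_0 sends each edge [p,q] (with p < q) to q − p. For instance
  ∂[3,7] = [7] − [3].
The resulting 7×21 matrix has rank 6, and its Smith normal form has invariant factors (1,1,1,1,1,1).

∂_2: C_2 → C_1 acts by ∂[p,q,r] = [q,r] − [p,r] + [p,q]. For instance
  ∂[3,6,7] = [6,7] − [3,7] + [3,6],
  ∂[2,3,6] = [3,6] − [2,6] + [2,3].
As a 21×14 matrix over Z this has rank 13, with invariant factors (1,1,1,1,1,1,1,1,1,1,1,1,1).

Computing H_k = (kernel of ∂_k) / (image of ∂_{k+1}):

  H_0: rank C_0 − rank ∂_1 = 7 − 6 = 1, and the invariant factors of ∂_1 are all 1, so H_0 ≅ Z.
  H_1: rank ker ∂_1 − rank ∂_2 = (21 − 6) − 13 = 2, and the invariant factors of ∂_2 are all 1, so H_1 ≅ Z^2.
  H_2: rank ker ∂_2 − rank ∂_3 = (14 − 13) − 0 = 1, and there is no ∂_3, so H_2 ≅ Z.

As a check, the Euler characteristic is 7 − 21 + 14 = 0, which agrees with 1 − 2 + 1 = 0.

Hence the Betti numbers are b_0 = 1, b_1 = 2, b_2 = 1.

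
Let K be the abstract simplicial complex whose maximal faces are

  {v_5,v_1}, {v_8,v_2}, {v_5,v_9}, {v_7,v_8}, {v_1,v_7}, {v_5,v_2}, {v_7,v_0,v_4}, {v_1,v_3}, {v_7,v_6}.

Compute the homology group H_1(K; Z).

H_1 ≅ Z.

K has 10 vertices, 11 edges, 1 triangle.
rank ∂_1 = 9, rank ∂_2 = 1 ⇒ b_1 = 11 − 9 − 1 = 1; all invariant factors of ∂_2 are 1 so no torsion. So H_1 = Z.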